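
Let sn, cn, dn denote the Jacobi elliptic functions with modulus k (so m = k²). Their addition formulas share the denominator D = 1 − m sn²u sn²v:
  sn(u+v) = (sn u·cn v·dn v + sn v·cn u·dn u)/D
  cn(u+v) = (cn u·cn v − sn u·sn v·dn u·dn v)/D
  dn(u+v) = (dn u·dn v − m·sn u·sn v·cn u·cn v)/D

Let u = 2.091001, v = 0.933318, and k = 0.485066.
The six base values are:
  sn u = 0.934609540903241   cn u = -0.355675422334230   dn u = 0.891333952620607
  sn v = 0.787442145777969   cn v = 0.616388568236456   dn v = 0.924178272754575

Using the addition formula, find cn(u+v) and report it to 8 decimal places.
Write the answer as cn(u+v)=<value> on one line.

m = k² = 0.235289024356
D = 1 − m·sn²u·sn²v = 0.8725618669885757
cn(u+v) = (cn u·cn v − sn u·sn v·dn u·dn v)/D = -0.8254749369872532/0.8725618669885757 = -0.9460359983827496

cn(u+v)=-0.94603600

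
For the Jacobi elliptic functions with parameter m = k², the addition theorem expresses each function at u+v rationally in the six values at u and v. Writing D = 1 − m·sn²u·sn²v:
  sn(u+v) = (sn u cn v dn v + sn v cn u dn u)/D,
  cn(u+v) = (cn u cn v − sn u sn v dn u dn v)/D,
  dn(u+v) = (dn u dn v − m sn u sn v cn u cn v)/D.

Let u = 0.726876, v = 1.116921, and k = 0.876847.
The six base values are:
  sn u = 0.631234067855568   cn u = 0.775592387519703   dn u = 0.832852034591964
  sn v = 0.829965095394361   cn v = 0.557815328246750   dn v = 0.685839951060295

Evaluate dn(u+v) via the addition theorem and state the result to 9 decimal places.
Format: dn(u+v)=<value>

m = k² = 0.768860661409
D = 1 − m·sn²u·sn²v = 0.7889680766725716
dn(u+v) = (dn u·dn v − m·sn u·sn v·cn u·cn v)/D = 0.3969334997205059/0.7889680766725716 = 0.5031046394101908

dn(u+v)=0.503104639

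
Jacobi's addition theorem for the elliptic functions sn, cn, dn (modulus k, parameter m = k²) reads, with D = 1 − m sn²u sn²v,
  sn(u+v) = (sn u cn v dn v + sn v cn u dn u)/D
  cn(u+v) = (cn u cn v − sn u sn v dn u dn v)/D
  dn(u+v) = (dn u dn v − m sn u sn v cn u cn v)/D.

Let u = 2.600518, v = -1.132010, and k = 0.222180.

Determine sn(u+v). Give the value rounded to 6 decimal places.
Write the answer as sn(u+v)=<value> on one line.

sn u = 0.5475663562932787, cn u = -0.8367622634032334, dn u = 0.9925720425915147
sn v = -0.9013119389478698, cn v = 0.4331706230921383, dn v = 0.9797441202203618
m = k² = 0.0493639524
D = 1 − m·sn²u·sn²v = 0.9879764231082804
sn(u+v) = (sn u·cn v·dn v + sn v·cn u·dn u)/D = 0.9809669472947982/0.9879764231082804 = 0.9929052195482261

sn(u+v)=0.992905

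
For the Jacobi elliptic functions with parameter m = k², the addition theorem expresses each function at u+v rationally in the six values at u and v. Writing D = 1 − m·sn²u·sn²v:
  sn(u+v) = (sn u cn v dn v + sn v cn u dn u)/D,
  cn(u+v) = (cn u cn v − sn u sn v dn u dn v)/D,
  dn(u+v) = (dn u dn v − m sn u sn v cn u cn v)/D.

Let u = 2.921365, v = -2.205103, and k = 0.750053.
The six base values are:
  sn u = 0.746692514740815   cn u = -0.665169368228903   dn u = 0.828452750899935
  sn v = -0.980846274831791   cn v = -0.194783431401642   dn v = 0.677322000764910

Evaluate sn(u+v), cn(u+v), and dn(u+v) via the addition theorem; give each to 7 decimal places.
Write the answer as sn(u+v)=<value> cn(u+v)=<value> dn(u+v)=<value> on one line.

sn(u+v)=0.6330172 cn(u+v)=0.7741377 dn(u+v)=0.8800956

m = k² = 0.562579502809
D = 1 − m·sn²u·sn²v = 0.6982346335545415
sn(u+v) = (sn u·cn v·dn v + sn v·cn u·dn u)/D = 0.4419945470280899/0.6982346335545415 = 0.6330172205552221
cn(u+v) = (cn u·cn v − sn u·sn v·dn u·dn v)/D = 0.5405297622633544/0.6982346335545415 = 0.7741377128654444
dn(u+v) = (dn u·dn v − m·sn u·sn v·cn u·cn v)/D = 0.614513249137119/0.6982346335545415 = 0.8800956291852534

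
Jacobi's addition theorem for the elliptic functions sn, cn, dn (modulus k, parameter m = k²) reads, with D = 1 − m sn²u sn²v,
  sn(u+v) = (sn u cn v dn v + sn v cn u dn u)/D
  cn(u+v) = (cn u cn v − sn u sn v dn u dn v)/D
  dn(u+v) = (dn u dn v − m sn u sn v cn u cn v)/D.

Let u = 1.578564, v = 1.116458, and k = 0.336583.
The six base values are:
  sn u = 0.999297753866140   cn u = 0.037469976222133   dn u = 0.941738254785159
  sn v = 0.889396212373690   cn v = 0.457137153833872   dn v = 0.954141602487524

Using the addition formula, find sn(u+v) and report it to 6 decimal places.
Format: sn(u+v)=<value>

m = k² = 0.113288115889
D = 1 − m·sn²u·sn²v = 0.9105120152970015
sn(u+v) = (sn u·cn v·dn v + sn v·cn u·dn u)/D = 0.467251319420902/0.9105120152970015 = 0.5131742487423282

sn(u+v)=0.513174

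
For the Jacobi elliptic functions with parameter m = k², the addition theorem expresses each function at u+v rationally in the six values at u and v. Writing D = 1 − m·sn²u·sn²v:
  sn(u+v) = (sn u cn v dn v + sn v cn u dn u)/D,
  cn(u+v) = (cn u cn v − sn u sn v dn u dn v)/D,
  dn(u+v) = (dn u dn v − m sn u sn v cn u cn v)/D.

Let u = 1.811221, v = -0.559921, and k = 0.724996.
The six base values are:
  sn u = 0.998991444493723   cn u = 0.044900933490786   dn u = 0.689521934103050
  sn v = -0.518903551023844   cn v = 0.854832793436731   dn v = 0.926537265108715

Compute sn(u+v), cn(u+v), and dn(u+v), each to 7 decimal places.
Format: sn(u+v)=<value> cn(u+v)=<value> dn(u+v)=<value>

m = k² = 0.525619200016
D = 1 − m·sn²u·sn²v = 0.8587566387664123
sn(u+v) = (sn u·cn v·dn v + sn v·cn u·dn u)/D = 0.7751702812960961/0.8587566387664123 = 0.9026658383795596
cn(u+v) = (cn u·cn v − sn u·sn v·dn u·dn v)/D = 0.3695591963687516/0.8587566387664123 = 0.4303421710947312
dn(u+v) = (dn u·dn v − m·sn u·sn v·cn u·cn v)/D = 0.6493259486122436/0.8587566387664123 = 0.7561233524144723

sn(u+v)=0.9026658 cn(u+v)=0.4303422 dn(u+v)=0.7561234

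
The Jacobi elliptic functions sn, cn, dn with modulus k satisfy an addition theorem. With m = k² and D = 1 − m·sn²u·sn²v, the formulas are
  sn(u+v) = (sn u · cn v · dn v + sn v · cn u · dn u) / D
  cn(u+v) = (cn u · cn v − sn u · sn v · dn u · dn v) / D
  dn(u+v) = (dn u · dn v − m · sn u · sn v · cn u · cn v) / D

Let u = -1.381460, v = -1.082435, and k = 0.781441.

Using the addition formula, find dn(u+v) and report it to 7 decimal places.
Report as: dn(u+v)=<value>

dn(u+v)=0.6710907

sn u = -0.9308952942700205, cn u = 0.3652861222465643, dn u = 0.6861715606389129
sn v = -0.8311305624773333, cn v = 0.5560773220660159, dn v = 0.7603791040282675
m = k² = 0.610650036481
D = 1 − m·sn²u·sn²v = 0.6344619738833419
dn(u+v) = (dn u·dn v − m·sn u·sn v·cn u·cn v)/D = 0.4257815468748992/0.6344619738833419 = 0.6710907263185915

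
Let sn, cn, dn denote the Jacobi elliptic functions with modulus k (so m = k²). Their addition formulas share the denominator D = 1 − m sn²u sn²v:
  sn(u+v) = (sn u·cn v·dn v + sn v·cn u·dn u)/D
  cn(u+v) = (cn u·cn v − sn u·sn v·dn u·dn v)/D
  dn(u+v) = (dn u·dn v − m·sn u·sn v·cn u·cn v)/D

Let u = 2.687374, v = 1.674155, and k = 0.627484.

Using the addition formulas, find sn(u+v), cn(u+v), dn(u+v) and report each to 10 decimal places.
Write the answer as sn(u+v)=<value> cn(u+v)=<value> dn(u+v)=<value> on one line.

sn(u+v)=-0.7062755219 cn(u+v)=-0.7079370644 dn(u+v)=0.8964343314

sn u = 0.7334510901811114, cn u = -0.6797422293135385, dn u = 0.8878003321007082
sn v = 0.9970239413602288, cn v = 0.07709254409159828, dn v = 0.7801306982261505
m = k² = 0.393736170256
D = 1 − m·sn²u·sn²v = 0.789448275043389
sn(u+v) = (sn u·cn v·dn v + sn v·cn u·dn u)/D = -0.5575679924715694/0.789448275043389 = -0.7062755219028438
cn(u+v) = (cn u·cn v − sn u·sn v·dn u·dn v)/D = -0.5588796943351998/0.789448275043389 = -0.7079370644067632
dn(u+v) = (dn u·dn v − m·sn u·sn v·cn u·cn v)/D = 0.7076885365828614/0.789448275043389 = 0.8964343313613118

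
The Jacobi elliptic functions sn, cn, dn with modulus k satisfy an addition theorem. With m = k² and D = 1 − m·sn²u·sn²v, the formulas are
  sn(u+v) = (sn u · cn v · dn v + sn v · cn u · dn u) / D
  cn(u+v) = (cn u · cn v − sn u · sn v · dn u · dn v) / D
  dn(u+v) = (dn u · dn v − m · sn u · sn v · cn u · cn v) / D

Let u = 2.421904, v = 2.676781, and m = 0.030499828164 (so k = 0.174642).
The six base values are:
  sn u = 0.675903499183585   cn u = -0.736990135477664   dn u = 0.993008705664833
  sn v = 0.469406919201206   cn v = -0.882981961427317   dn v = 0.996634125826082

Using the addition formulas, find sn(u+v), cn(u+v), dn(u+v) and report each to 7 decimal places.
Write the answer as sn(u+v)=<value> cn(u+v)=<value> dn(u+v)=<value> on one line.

sn(u+v)=-0.9412212 cn(u+v)=0.3377909 dn(u+v)=0.9863976

m = k² = 0.030499828164
D = 1 − m·sn²u·sn²v = 0.996929806442385
sn(u+v) = (sn u·cn v·dn v + sn v·cn u·dn u)/D = -0.9383314508711448/0.996929806442385 = -0.9412211820806596
cn(u+v) = (cn u·cn v − sn u·sn v·dn u·dn v)/D = 0.3367538081140341/0.996929806442385 = 0.3377908915330399
dn(u+v) = (dn u·dn v − m·sn u·sn v·cn u·cn v)/D = 0.9833691981968554/0.996929806442385 = 0.986397629845253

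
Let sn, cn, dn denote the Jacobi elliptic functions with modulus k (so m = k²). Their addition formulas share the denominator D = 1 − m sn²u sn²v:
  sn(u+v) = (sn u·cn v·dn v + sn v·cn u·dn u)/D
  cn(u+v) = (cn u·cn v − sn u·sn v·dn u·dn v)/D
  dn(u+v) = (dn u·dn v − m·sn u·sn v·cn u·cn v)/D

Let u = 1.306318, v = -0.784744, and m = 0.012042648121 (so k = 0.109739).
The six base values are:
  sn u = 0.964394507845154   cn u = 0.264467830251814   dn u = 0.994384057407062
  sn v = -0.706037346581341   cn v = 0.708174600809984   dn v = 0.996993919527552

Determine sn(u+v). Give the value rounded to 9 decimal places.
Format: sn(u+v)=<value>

sn(u+v)=0.498011653

m = k² = 0.012042648121
D = 1 − m·sn²u·sn²v = 0.9944167535067324
sn(u+v) = (sn u·cn v·dn v + sn v·cn u·dn u)/D = 0.4952311308770734/0.9944167535067324 = 0.4980116526905644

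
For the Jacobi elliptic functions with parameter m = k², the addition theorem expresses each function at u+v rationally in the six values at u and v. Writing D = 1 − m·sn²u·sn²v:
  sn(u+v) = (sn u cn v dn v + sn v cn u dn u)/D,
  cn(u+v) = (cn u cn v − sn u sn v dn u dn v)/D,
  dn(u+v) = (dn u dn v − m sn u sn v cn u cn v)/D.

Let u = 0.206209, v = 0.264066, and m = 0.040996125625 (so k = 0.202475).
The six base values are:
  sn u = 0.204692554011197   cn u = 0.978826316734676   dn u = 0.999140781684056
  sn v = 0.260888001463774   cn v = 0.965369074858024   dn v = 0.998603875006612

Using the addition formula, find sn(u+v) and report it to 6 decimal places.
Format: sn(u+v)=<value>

m = k² = 0.040996125625
D = 1 − m·sn²u·sn²v = 0.9998830890696031
sn(u+v) = (sn u·cn v·dn v + sn v·cn u·dn u)/D = 0.4524726098976112/0.9998830890696031 = 0.4525255150766072

sn(u+v)=0.452526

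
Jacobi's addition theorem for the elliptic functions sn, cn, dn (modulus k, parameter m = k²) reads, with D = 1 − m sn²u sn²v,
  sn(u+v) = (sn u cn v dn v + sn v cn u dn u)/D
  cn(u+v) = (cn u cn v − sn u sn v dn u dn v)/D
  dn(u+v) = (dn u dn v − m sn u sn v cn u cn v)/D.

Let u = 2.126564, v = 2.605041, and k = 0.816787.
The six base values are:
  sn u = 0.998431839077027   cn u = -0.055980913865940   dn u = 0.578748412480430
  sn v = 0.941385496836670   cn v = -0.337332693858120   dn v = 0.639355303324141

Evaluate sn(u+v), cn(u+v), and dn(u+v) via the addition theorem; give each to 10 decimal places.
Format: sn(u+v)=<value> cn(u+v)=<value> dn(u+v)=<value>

m = k² = 0.667141003369
D = 1 − m·sn²u·sn²v = 0.4106280212347602
sn(u+v) = (sn u·cn v·dn v + sn v·cn u·dn u)/D = -0.245837054647466/0.4106280212347602 = -0.5986855302963323
cn(u+v) = (cn u·cn v − sn u·sn v·dn u·dn v)/D = -0.3289065435430458/0.4106280212347602 = -0.8009841670181748
dn(u+v) = (dn u·dn v − m·sn u·sn v·cn u·cn v)/D = 0.358184496108771/0.4106280212347602 = 0.8722845923463983

sn(u+v)=-0.5986855303 cn(u+v)=-0.8009841670 dn(u+v)=0.8722845923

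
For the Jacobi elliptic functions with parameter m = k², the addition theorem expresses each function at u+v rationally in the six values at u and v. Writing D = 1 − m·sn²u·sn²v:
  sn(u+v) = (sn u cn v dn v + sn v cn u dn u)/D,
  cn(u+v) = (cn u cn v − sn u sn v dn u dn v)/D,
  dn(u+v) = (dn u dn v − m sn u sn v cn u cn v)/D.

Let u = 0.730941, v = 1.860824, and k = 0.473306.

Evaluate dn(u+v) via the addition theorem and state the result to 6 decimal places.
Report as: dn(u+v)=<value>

dn(u+v)=0.947943

sn u = 0.6577945671646516, cn u = 0.7531973894064349, dn u = 0.9502992044062601
sn v = 0.9861529702236062, cn v = -0.1658382323807125, dn v = 0.8843881843396318
m = k² = 0.224018569636
D = 1 − m·sn²u·sn²v = 0.9057344168179581
dn(u+v) = (dn u·dn v − m·sn u·sn v·cn u·cn v)/D = 0.8585848685493265/0.9057344168179581 = 0.9479432961879949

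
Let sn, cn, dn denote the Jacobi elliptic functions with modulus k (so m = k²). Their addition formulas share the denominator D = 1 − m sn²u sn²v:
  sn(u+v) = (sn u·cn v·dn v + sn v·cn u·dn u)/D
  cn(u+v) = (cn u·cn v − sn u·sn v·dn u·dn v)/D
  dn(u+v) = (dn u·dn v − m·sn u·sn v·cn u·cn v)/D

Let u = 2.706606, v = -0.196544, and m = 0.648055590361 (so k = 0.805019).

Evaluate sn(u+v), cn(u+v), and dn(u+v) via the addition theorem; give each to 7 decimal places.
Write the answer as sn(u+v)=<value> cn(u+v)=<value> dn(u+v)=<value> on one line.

sn(u+v)=0.9530376 cn(u+v)=-0.3028519 dn(u+v)=0.6413919

sn u = 0.9056979619477649, cn u = -0.4239235800514816, dn u = 0.6844028481578042
sn v = -0.1944838714332265, cn v = 0.9809057160361256, dn v = 0.9876679405260783
m = k² = 0.648055590361
D = 1 − m·sn²u·sn²v = 0.9798930487745936
sn(u+v) = (sn u·cn v·dn v + sn v·cn u·dn u)/D = 0.9338749349984207/0.9798930487745936 = 0.9530376158564234
cn(u+v) = (cn u·cn v − sn u·sn v·dn u·dn v)/D = -0.2967625192278561/0.9798930487745936 = -0.3028519485866063
dn(u+v) = (dn u·dn v − m·sn u·sn v·cn u·cn v)/D = 0.6284955003693949/0.9798930487745936 = 0.6413919367581601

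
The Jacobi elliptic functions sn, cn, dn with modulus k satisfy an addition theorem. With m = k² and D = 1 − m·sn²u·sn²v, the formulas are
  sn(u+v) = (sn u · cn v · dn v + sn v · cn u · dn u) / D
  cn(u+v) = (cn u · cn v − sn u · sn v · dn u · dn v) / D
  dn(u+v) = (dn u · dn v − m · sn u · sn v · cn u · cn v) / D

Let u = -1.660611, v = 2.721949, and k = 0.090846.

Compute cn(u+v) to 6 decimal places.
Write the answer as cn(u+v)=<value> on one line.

sn u = -0.9962869455752868, cn u = -0.08609484349405342, dn u = 0.9958956662955919
sn v = 0.4132800204785827, cn v = -0.9106039889398806, dn v = 0.9992949440651328
m = k² = 0.008252995716
D = 1 − m·sn²u·sn²v = 0.9986008337527849
cn(u+v) = (cn u·cn v − sn u·sn v·dn u·dn v)/D = 0.4881647441954795/0.9986008337527849 = 0.4888487248312575

cn(u+v)=0.488849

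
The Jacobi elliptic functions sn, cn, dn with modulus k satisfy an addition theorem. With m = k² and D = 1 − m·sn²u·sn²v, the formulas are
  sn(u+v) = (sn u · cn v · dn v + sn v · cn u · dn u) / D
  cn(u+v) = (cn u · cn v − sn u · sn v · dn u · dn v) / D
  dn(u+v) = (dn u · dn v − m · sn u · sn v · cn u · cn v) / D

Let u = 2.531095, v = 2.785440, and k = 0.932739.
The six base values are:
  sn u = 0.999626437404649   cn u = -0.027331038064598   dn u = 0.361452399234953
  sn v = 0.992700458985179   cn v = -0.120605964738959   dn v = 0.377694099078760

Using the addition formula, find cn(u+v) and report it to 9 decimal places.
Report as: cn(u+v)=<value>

m = k² = 0.870002042121
D = 1 − m·sn²u·sn²v = 0.1432932585029967
cn(u+v) = (cn u·cn v − sn u·sn v·dn u·dn v)/D = -0.1321750042174364/0.1432932585029967 = -0.9224090902690458

cn(u+v)=-0.922409090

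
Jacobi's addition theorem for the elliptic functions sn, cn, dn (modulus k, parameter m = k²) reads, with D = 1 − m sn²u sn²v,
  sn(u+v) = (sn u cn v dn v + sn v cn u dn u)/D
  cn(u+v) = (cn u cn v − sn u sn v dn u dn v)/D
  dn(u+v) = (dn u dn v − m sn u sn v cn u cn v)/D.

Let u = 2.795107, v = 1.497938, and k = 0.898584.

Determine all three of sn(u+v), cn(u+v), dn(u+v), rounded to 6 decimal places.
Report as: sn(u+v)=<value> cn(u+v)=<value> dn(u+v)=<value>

sn(u+v)=0.250987 cn(u+v)=-0.967991 dn(u+v)=0.974236

sn u = 0.9720973958271379, cn u = -0.23457760555112, dn u = 0.4868041108016923
sn v = 0.9329179798428007, cn v = 0.3600889374668814, dn v = 0.5452012857219264
m = k² = 0.807453205056
D = 1 − m·sn²u·sn²v = 0.3359147282076637
sn(u+v) = (sn u·cn v·dn v + sn v·cn u·dn u)/D = 0.08431006330704971/0.3359147282076637 = 0.250986504095554
cn(u+v) = (cn u·cn v − sn u·sn v·dn u·dn v)/D = -0.3251622946345253/0.3359147282076637 = -0.9679905860915655
dn(u+v) = (dn u·dn v − m·sn u·sn v·cn u·cn v)/D = 0.3272601051661329/0.3359147282076637 = 0.9742356547219315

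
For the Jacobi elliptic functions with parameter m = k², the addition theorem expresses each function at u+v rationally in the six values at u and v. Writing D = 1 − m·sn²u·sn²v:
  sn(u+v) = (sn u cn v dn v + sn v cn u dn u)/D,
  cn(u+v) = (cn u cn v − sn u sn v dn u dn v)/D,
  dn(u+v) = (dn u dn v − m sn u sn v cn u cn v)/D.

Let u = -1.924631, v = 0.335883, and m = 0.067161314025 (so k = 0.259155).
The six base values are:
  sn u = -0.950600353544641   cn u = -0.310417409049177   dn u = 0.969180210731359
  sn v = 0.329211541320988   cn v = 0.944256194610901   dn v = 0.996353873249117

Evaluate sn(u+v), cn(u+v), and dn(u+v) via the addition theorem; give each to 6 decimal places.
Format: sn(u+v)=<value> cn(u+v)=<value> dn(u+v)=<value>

m = k² = 0.067161314025
D = 1 − m·sn²u·sn²v = 0.993422433739909
sn(u+v) = (sn u·cn v·dn v + sn v·cn u·dn u)/D = -0.9933808987634656/0.993422433739909 = -0.9999581900156139
cn(u+v) = (cn u·cn v − sn u·sn v·dn u·dn v)/D = 0.009084152663470433/0.993422433739909 = 0.009144299901977836
dn(u+v) = (dn u·dn v − m·sn u·sn v·cn u·cn v)/D = 0.9594857843662898/0.993422433739909 = 0.9658386520970148

sn(u+v)=-0.999958 cn(u+v)=0.009144 dn(u+v)=0.965839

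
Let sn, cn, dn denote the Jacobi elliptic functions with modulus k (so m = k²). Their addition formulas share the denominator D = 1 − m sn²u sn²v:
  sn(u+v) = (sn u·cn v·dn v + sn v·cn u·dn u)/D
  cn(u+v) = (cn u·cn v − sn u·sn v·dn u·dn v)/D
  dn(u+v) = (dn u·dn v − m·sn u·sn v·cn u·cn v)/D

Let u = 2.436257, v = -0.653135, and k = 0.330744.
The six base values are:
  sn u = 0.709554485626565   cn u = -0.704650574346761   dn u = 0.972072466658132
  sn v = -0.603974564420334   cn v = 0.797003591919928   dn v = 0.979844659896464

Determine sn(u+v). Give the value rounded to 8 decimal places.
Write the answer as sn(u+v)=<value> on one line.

m = k² = 0.109391593536
D = 1 − m·sn²u·sn²v = 0.9799094073931292
sn(u+v) = (sn u·cn v·dn v + sn v·cn u·dn u)/D = 0.96782459289518/0.9799094073931292 = 0.9876674165930311

sn(u+v)=0.98766742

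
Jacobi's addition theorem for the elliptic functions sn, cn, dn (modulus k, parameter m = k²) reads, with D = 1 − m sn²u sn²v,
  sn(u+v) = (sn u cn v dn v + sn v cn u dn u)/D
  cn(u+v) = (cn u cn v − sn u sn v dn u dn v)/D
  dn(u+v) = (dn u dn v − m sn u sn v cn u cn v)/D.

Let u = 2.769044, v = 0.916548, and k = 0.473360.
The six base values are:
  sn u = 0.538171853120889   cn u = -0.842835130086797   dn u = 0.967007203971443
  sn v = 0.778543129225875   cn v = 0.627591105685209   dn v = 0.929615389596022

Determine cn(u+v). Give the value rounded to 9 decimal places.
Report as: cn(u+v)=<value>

m = k² = 0.2240696896
D = 1 − m·sn²u·sn²v = 0.9606639791704716
cn(u+v) = (cn u·cn v − sn u·sn v·dn u·dn v)/D = -0.9056047027456417/0.9606639791704716 = -0.9426862278396517

cn(u+v)=-0.942686228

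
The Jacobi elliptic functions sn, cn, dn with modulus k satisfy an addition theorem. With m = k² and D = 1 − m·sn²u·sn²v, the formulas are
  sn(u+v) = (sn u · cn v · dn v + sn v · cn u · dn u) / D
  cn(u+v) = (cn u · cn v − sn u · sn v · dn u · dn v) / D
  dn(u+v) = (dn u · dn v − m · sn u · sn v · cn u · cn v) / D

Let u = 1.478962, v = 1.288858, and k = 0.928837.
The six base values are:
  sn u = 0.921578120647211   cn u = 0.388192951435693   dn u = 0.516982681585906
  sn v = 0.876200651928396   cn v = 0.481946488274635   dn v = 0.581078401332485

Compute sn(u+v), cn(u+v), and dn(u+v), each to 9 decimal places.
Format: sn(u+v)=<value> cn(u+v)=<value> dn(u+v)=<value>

m = k² = 0.862738172569
D = 1 − m·sn²u·sn²v = 0.4374638076910468
sn(u+v) = (sn u·cn v·dn v + sn v·cn u·dn u)/D = 0.4339306115220886/0.4374638076910468 = 0.9919234549079464
cn(u+v) = (cn u·cn v − sn u·sn v·dn u·dn v)/D = -0.05548700229437/0.4374638076910468 = -0.1268379265183852
dn(u+v) = (dn u·dn v − m·sn u·sn v·cn u·cn v)/D = 0.1700724248142421/0.4374638076910468 = 0.3887691320383549

sn(u+v)=0.991923455 cn(u+v)=-0.126837927 dn(u+v)=0.388769132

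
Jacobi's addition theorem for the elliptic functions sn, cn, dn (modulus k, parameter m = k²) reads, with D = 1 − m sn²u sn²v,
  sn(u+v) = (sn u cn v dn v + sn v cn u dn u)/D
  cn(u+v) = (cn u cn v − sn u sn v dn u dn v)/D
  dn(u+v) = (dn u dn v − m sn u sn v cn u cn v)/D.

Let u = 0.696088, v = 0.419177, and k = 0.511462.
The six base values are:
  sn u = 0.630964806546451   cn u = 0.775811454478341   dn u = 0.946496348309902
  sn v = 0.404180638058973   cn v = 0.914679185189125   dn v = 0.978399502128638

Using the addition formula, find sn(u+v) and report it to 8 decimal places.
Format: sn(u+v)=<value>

sn(u+v)=0.87636485

m = k² = 0.261593377444
D = 1 − m·sn²u·sn²v = 0.9829867208532613
sn(u+v) = (sn u·cn v·dn v + sn v·cn u·dn u)/D = 0.8614550090021698/0.9829867208532613 = 0.8763648488093528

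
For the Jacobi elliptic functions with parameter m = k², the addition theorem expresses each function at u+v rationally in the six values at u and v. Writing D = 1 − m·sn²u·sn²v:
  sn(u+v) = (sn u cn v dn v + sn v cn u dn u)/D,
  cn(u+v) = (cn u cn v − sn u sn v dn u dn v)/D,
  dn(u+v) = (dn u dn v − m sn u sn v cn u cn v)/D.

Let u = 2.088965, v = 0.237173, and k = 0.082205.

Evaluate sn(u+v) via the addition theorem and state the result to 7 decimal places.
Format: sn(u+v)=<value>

sn(u+v)=0.7313084

sn u = 0.8708310748077838, cn u = -0.4915823828709894, dn u = 0.9974343832515582
sn v = 0.2349412661679626, cn v = 0.9720095686007389, dn v = 0.9998134799231051
m = k² = 0.006757662025
D = 1 − m·sn²u·sn²v = 0.9997171325903921
sn(u+v) = (sn u·cn v·dn v + sn v·cn u·dn u)/D = 0.7311015795695798/0.9997171325903921 = 0.7313084428944457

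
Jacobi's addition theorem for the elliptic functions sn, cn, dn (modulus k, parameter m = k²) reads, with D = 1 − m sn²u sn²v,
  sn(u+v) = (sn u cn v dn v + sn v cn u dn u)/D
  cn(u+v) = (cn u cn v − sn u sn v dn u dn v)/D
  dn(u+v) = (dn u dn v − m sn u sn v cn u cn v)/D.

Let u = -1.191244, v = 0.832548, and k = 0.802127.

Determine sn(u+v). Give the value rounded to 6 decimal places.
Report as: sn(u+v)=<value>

sn u = -0.870077911298505, cn u = 0.4929142199921107, dn u = 0.7161825645104617
sn v = 0.7027656063345829, cn v = 0.7114214661880719, dn v = 0.8259746464352106
m = k² = 0.643407724129
D = 1 − m·sn²u·sn²v = 0.7594399227491325
sn(u+v) = (sn u·cn v·dn v + sn v·cn u·dn u)/D = -0.2631838797408961/0.7594399227491325 = -0.3465499664386674

sn(u+v)=-0.346550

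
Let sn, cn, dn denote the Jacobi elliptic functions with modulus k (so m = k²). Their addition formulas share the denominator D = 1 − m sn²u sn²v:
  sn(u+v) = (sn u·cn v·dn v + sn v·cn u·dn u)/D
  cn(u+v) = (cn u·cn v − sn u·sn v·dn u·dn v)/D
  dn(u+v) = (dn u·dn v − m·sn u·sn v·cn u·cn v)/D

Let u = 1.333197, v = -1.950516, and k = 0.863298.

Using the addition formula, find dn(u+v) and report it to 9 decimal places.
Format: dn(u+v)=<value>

dn(u+v)=0.876899389

sn u = 0.9026959214447534, cn u = 0.4302790645697366, dn u = 0.6266565194705305
sn v = -0.9949814058054639, cn v = 0.1000599925114066, dn v = 0.5120335365299888
m = k² = 0.745283436804
D = 1 − m·sn²u·sn²v = 0.3987786983564226
dn(u+v) = (dn u·dn v − m·sn u·sn v·cn u·cn v)/D = 0.3496887968301014/0.3987786983564226 = 0.8768993887370449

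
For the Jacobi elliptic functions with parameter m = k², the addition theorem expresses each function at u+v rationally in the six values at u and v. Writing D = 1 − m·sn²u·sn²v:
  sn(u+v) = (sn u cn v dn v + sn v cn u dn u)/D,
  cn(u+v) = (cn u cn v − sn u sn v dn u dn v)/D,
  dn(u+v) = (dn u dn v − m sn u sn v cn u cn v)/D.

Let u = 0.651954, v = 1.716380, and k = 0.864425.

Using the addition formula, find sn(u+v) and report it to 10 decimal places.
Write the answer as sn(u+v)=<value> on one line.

sn u = 0.5815202251236345, cn u = 0.8135319463746691, dn u = 0.8644722052620823
sn v = 0.9750278576310181, cn v = 0.2220825901403961, dn v = 0.5381666446088627
m = k² = 0.747230580625
D = 1 − m·sn²u·sn²v = 0.7597749273089404
sn(u+v) = (sn u·cn v·dn v + sn v·cn u·dn u)/D = 0.7552152634253243/0.7597749273089404 = 0.9939986649733678

sn(u+v)=0.9939986650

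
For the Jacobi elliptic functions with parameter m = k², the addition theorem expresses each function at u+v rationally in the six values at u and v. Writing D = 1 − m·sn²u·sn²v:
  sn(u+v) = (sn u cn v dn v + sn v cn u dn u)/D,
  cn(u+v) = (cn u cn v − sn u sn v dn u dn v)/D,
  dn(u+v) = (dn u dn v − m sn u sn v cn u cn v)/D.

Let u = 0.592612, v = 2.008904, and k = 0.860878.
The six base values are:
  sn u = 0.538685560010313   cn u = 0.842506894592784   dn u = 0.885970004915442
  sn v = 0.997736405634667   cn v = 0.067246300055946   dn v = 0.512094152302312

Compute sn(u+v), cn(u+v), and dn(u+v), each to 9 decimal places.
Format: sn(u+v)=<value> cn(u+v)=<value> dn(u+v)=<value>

m = k² = 0.741110930884
D = 1 − m·sn²u·sn²v = 0.7859153519949509
sn(u+v) = (sn u·cn v·dn v + sn v·cn u·dn u)/D = 0.7632966209500042/0.7859153519949509 = 0.9712198890280845
cn(u+v) = (cn u·cn v − sn u·sn v·dn u·dn v)/D = -0.1871929724846883/0.7859153519949509 = -0.2381846492876384
dn(u+v) = (dn u·dn v − m·sn u·sn v·cn u·cn v)/D = 0.431132933880423/0.7859153519949509 = 0.5485742615741559

sn(u+v)=0.971219889 cn(u+v)=-0.238184649 dn(u+v)=0.548574262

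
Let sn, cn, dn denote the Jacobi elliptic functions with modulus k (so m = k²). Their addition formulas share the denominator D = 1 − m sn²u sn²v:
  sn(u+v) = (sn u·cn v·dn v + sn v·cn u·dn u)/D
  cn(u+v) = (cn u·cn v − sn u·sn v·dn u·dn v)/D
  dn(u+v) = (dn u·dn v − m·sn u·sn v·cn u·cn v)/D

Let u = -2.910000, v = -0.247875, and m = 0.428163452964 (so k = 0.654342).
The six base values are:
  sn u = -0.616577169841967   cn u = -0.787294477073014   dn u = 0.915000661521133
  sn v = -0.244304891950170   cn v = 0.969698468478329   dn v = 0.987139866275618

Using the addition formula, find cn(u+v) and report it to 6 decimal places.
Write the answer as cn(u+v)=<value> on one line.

cn(u+v)=-0.908319

m = k² = 0.428163452964
D = 1 − m·sn²u·sn²v = 0.9902848658740018
cn(u+v) = (cn u·cn v − sn u·sn v·dn u·dn v)/D = -0.89949487653148/0.9902848658740018 = -0.9083193205599555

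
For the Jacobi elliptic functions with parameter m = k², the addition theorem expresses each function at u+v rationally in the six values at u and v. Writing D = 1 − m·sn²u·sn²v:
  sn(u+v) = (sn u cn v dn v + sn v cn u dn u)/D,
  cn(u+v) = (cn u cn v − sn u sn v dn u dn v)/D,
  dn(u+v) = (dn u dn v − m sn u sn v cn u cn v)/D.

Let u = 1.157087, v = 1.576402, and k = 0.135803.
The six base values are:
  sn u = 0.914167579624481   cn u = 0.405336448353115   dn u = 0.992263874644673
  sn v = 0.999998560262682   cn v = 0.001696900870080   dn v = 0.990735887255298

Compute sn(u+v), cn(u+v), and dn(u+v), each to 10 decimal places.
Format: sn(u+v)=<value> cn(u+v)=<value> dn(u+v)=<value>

sn(u+v)=0.4100569615 cn(u+v)=-0.9120599149 dn(u+v)=0.9984482770

m = k² = 0.018442454809
D = 1 − m·sn²u·sn²v = 0.9845876413044515
sn(u+v) = (sn u·cn v·dn v + sn v·cn u·dn u)/D = 0.4037370165042457/0.9845876413044515 = 0.4100569614801851
cn(u+v) = (cn u·cn v − sn u·sn v·dn u·dn v)/D = -0.898002920325827/0.9845876413044515 = -0.9120599148858796
dn(u+v) = (dn u·dn v − m·sn u·sn v·cn u·cn v)/D = 0.9830598340280972/0.9845876413044515 = 0.9984482770123642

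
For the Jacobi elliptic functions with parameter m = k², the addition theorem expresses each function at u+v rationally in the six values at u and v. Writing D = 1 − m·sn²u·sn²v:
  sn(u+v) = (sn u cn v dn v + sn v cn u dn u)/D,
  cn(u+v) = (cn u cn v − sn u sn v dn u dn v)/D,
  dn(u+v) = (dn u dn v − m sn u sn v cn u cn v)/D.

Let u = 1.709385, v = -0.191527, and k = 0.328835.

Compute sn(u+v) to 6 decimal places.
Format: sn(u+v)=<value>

sn u = 0.9961169316740507, cn u = -0.08804009559441976, dn u = 0.9448310345079571
sn v = -0.1902348230784604, cn v = 0.981738616989424, dn v = 0.99804146375433
m = k² = 0.108132457225
D = 1 − m·sn²u·sn²v = 0.9961170950986417
sn(u+v) = (sn u·cn v·dn v + sn v·cn u·dn u)/D = 0.9918354605114594/0.9961170950986417 = 0.9957016754272666

sn(u+v)=0.995702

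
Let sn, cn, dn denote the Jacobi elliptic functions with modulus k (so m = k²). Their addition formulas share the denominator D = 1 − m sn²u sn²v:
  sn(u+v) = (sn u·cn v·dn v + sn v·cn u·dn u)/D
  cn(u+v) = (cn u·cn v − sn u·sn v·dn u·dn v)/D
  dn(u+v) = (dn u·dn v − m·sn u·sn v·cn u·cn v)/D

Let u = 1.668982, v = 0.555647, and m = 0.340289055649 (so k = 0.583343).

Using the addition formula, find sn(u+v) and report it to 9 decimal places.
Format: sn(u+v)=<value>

sn u = 0.9984175385394509, cn u = 0.05623538687360485, dn u = 0.8128881108962786
sn v = 0.5197317085943274, cn v = 0.8543295330735214, dn v = 0.9529327171173459
m = k² = 0.340289055649
D = 1 − m·sn²u·sn²v = 0.9083714504688957
sn(u+v) = (sn u·cn v·dn v + sn v·cn u·dn u)/D = 0.8365887878374928/0.9083714504688957 = 0.9209765315781896

sn(u+v)=0.920976532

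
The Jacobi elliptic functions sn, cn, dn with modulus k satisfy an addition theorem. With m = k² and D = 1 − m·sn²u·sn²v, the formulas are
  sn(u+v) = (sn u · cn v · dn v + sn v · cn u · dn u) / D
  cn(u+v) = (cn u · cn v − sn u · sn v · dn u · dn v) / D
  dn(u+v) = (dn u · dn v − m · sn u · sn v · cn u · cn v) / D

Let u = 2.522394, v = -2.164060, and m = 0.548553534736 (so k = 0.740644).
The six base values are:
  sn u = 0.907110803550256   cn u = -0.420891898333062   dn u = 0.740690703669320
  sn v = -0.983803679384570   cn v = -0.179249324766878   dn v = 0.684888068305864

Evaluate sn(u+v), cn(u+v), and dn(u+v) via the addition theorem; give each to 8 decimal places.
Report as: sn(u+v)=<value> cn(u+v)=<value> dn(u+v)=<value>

sn(u+v)=0.34688422 cn(u+v)=0.93790796 dn(u+v)=0.96643328

m = k² = 0.548553534736
D = 1 − m·sn²u·sn²v = 0.5631256151912219
sn(u+v) = (sn u·cn v·dn v + sn v·cn u·dn u)/D = 0.1953393874402338/0.5631256151912219 = 0.3468842158314925
cn(u+v) = (cn u·cn v − sn u·sn v·dn u·dn v)/D = 0.5281599967802998/0.5631256151912219 = 0.9379079596671363
dn(u+v) = (dn u·dn v − m·sn u·sn v·cn u·cn v)/D = 0.5442233365002477/0.5631256151912219 = 0.9664332820581151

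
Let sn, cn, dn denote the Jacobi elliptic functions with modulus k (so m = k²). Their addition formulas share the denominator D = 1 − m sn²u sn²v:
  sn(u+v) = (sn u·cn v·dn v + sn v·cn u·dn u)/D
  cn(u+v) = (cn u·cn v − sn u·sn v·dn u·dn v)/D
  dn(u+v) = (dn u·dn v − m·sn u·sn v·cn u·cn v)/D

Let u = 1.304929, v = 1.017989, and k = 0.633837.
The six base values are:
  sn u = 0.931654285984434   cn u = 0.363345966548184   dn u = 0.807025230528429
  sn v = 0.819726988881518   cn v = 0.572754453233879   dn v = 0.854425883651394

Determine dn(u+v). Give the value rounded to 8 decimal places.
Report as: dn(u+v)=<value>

m = k² = 0.401749342569
D = 1 − m·sn²u·sn²v = 0.7656833144825381
dn(u+v) = (dn u·dn v − m·sn u·sn v·cn u·cn v)/D = 0.6256922001671164/0.7656833144825381 = 0.8171683884609265

dn(u+v)=0.81716839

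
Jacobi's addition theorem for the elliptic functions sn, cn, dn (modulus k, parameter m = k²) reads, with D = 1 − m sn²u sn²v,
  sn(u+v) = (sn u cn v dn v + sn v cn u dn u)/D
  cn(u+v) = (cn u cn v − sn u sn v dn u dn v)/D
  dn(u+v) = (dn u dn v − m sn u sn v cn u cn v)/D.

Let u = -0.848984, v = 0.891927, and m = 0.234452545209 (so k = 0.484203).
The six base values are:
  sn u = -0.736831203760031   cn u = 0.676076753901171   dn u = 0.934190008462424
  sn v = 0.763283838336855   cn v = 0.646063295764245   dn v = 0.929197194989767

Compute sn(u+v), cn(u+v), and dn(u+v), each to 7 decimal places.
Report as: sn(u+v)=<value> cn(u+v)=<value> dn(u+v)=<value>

sn(u+v)=0.0429267 cn(u+v)=0.9990782 dn(u+v)=0.9997840

m = k² = 0.234452545209
D = 1 − m·sn²u·sn²v = 0.9258411299253244
sn(u+v) = (sn u·cn v·dn v + sn v·cn u·dn u)/D = 0.03974331582439801/0.9258411299253244 = 0.04292671230495407
cn(u+v) = (cn u·cn v − sn u·sn v·dn u·dn v)/D = 0.9249877116528001/0.9258411299253244 = 0.9990782238497082
dn(u+v) = (dn u·dn v − m·sn u·sn v·cn u·cn v)/D = 0.9256411144511732/0.9258411299253244 = 0.9997839635033633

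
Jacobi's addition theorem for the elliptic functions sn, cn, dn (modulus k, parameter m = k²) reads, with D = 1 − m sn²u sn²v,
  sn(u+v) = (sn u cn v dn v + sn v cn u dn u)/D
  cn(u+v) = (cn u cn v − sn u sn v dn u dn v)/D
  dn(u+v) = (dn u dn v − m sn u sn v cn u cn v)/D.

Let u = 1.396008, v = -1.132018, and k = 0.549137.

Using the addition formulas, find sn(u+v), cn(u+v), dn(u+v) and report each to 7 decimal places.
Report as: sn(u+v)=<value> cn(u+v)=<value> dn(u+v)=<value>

sn(u+v)=0.2600549 cn(u+v)=0.9655938 dn(u+v)=0.9897507

sn u = 0.9643642099246229, cn u = 0.2645782882559675, dn u = 0.8482674461168697
sn v = -0.8799645634716021, cn v = 0.4750393320918097, dn v = 0.8754983541047723
m = k² = 0.301551444769
D = 1 − m·sn²u·sn²v = 0.7828429423706936
sn(u+v) = (sn u·cn v·dn v + sn v·cn u·dn u)/D = 0.2035821474863675/0.7828429423706936 = 0.2600549056108969
cn(u+v) = (cn u·cn v − sn u·sn v·dn u·dn v)/D = 0.7559083156338763/0.7828429423706936 = 0.9655938307941427
dn(u+v) = (dn u·dn v − m·sn u·sn v·cn u·cn v)/D = 0.774819375394618/0.7828429423706936 = 0.9897507321816332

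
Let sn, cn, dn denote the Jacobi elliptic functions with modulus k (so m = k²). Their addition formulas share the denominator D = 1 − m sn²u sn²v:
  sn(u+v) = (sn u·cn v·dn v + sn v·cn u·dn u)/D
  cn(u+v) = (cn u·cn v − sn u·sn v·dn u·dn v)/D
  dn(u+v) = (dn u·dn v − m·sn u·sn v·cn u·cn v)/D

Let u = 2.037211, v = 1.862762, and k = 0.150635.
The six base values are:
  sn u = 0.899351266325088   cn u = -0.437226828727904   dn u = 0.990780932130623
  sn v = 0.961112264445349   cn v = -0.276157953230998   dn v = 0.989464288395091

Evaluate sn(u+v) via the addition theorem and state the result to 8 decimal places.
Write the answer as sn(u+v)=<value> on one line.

m = k² = 0.022690903225
D = 1 − m·sn²u·sn²v = 0.9830465252830035
sn(u+v) = (sn u·cn v·dn v + sn v·cn u·dn u)/D = -0.6620963171875299/0.9830465252830035 = -0.6735147321709142

sn(u+v)=-0.67351473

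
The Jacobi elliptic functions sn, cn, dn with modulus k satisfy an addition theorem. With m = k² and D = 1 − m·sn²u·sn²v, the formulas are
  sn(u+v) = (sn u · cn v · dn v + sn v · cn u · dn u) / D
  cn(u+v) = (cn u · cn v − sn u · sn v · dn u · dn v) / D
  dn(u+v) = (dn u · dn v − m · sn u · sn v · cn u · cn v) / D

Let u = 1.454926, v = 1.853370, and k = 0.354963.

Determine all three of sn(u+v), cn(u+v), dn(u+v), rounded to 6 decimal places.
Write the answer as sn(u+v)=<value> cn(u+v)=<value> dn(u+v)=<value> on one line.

sn(u+v)=-0.060010 cn(u+v)=-0.998198 dn(u+v)=0.999773

sn u = 0.9875009249762483, cn u = 0.1576132074765757, dn u = 0.9365528919582273
sn v = 0.9770715864021627, cn v = -0.2129110496088946, dn v = 0.9379301315227499
m = k² = 0.125998731369
D = 1 − m·sn²u·sn²v = 0.8827010937294928
sn(u+v) = (sn u·cn v·dn v + sn v·cn u·dn u)/D = -0.05297110642371861/0.8827010937294928 = -0.06001024219864829
cn(u+v) = (cn u·cn v − sn u·sn v·dn u·dn v)/D = -0.8811102557316479/0.8827010937294928 = -0.9981977613836146
dn(u+v) = (dn u·dn v − m·sn u·sn v·cn u·cn v)/D = 0.8825008080610228/0.8827010937294928 = 0.9997730991046767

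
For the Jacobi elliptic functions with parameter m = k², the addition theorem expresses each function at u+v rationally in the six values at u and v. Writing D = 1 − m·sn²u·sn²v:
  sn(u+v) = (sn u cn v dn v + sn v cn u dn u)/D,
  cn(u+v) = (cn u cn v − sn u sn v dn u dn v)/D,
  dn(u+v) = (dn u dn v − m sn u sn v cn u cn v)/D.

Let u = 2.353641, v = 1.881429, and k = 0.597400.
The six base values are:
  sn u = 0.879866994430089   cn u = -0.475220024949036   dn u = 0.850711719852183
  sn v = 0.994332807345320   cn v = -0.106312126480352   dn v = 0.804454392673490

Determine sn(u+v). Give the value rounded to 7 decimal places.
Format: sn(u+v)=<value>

sn(u+v)=-0.6565926

m = k² = 0.35688676
D = 1 − m·sn²u·sn²v = 0.7268331291217004
sn(u+v) = (sn u·cn v·dn v + sn v·cn u·dn u)/D = -0.4772332302502063/0.7268331291217004 = -0.6565925673020591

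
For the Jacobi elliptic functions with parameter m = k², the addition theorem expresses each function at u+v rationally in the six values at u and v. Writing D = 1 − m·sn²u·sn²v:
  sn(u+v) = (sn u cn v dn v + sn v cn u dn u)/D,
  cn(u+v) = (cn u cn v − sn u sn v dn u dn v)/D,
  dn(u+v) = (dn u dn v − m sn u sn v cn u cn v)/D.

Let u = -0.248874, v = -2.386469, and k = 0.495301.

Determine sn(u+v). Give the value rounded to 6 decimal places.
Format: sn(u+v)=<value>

sn u = -0.2457098661897675, cn u = 0.9693434178128031, dn u = 0.9925668877468815
sn v = -0.8124614931576083, cn v = -0.583014855845123, dn v = 0.9154582379667498
m = k² = 0.245323080601
D = 1 − m·sn²u·sn²v = 0.9902233701296646
sn(u+v) = (sn u·cn v·dn v + sn v·cn u·dn u)/D = -0.6505585385767663/0.9902233701296646 = -0.6569816045561306

sn(u+v)=-0.656982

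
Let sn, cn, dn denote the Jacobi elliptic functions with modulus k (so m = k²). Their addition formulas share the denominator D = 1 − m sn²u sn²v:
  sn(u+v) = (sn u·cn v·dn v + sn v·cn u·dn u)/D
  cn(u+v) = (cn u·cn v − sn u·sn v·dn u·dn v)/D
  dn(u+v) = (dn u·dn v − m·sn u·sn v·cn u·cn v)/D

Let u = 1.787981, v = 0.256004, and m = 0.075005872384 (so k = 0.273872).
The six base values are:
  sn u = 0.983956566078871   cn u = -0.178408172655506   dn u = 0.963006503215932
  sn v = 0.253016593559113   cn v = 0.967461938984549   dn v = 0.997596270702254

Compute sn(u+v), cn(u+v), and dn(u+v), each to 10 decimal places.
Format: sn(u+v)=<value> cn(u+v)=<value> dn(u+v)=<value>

sn(u+v)=0.9104143626 cn(u+v)=-0.4136975807 dn(u+v)=0.9684167797

m = k² = 0.075005872384
D = 1 − m·sn²u·sn²v = 0.9953511542993766
sn(u+v) = (sn u·cn v·dn v + sn v·cn u·dn u)/D = 0.9061819867350293/0.9953511542993766 = 0.91041436263053
cn(u+v) = (cn u·cn v − sn u·sn v·dn u·dn v)/D = -0.4117743645275367/0.9953511542993766 = -0.4136975807471514
dn(u+v) = (dn u·dn v − m·sn u·sn v·cn u·cn v)/D = 0.9639147595524246/0.9953511542993766 = 0.9684167797353086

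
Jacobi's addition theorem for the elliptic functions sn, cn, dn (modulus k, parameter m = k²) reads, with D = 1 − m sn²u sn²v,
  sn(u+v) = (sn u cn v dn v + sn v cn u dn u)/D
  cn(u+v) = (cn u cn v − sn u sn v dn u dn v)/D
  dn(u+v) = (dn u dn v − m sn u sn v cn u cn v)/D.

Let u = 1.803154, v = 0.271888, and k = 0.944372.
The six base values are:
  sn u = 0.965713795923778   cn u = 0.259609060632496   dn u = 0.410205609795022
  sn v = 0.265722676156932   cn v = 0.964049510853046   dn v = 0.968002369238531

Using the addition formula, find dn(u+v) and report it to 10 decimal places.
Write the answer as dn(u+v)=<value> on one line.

dn(u+v)=0.3610034884

m = k² = 0.891838474384
D = 1 − m·sn²u·sn²v = 0.9412726626420992
dn(u+v) = (dn u·dn v − m·sn u·sn v·cn u·cn v)/D = 0.3398027147835224/0.9412726626420992 = 0.3610034884363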